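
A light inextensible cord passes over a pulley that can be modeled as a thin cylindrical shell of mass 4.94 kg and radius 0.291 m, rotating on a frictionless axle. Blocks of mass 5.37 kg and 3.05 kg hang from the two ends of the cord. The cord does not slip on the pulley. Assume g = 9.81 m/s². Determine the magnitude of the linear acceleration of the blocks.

I = MR² = (4.94)(0.291)² = 0.4183 kg·m².
Heavier block: m₁g − T₁ = m₁a. Lighter block: T₂ − m₂g = m₂a.
Pulley: (T₁ − T₂)R = Iα = I(a/R), so T₁ − T₂ = (I/R²)a = 1·M_p a = 4.940·a.
Adding the three: (m₁ − m₂)g = (m₁ + m₂ + 4.940)a, so a = (5.37 − 3.05)(9.81)/(5.37 + 3.05 + 4.940) = 1.704 m/s².

a ≈ 1.70 m/s²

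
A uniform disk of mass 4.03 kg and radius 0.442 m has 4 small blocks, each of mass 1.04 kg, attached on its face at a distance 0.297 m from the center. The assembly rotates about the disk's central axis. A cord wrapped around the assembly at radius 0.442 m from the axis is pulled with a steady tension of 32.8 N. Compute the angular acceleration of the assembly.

I_disk = ½MR² = ½(4.03)(0.442)² = 0.3937 kg·m².
I_blocks = 4·m·r² = 4(1.04)(0.297)² = 0.3669 kg·m².
Total I = 0.7606 kg·m².
τ = F r = (32.8)(0.442) = 14.50 N·m.
α = τ/I = 14.50/0.7606 = 19.06 rad/s².

α ≈ 19.1 rad/s²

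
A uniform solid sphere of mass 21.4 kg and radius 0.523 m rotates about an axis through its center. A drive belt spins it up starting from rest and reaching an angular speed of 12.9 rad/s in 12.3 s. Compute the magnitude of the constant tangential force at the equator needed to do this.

F ≈ 4.70 N

I = (2/5)MR² = (2/5)(21.4)(0.523)² = 2.341 kg·m².
α = Δω/Δt = (12.9 − 0)/12.3 = 1.049 rad/s².
The required torque is τ = Iα = (2.341)(1.049) = 2.456 N·m.
A tangential force at the equator gives τ = FR, so F = τ/R = 2.456/0.523 = 4.695 N.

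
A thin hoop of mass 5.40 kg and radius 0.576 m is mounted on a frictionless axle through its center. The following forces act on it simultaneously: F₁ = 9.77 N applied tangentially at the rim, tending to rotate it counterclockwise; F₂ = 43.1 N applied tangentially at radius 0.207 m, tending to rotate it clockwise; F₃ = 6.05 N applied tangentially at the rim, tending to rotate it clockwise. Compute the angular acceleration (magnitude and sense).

α ≈ 3.78 rad/s², clockwise

I = MR² = (5.40)(0.576)² = 1.792 kg·m².
Taking counterclockwise as positive: τ₁ = +(9.77)(0.576) = +5.628 N·m; τ₂ = −(43.1)(0.207) = −8.922 N·m; τ₃ = −(6.05)(0.576) = −3.485 N·m.
Net torque τ = -6.779 N·m.
α = τ/I = -6.779/1.792 = -3.784 rad/s².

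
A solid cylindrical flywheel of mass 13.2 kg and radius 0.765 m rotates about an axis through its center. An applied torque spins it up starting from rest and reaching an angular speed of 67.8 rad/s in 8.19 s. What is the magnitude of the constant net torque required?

I = ½MR² = (1/2)(13.2)(0.765)² = 3.862 kg·m².
α = Δω/Δt = (67.8 − 0)/8.19 = 8.278 rad/s².
τ = Iα = (3.862)(8.278) = 31.98 N·m.

τ ≈ 32.0 N·m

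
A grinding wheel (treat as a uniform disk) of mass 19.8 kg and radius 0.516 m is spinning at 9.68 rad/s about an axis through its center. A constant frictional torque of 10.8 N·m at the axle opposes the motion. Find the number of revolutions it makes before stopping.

I = ½MR² = (1/2)(19.8)(0.516)² = 2.636 kg·m².
The net torque has magnitude 10.8 N·m, opposing ω.
|α| = τ/I = 10.80/2.636 = 4.097 rad/s² (deceleration).
ω² = ω₀² − 2|α|θ with ω = 0 ⇒ θ = ω₀²/(2|α|) = 11.43 rad = 1.820 rev.

≈ 1.82 revolutions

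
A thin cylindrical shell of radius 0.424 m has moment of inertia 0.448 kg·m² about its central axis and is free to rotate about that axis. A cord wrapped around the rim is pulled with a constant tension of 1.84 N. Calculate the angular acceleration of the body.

α ≈ 1.74 rad/s²

τ = F R = (1.84)(0.424) = 0.7802 N·m.
Newton's second law for rotation, τ = Iα, gives α = τ/I = 0.7802/0.4480 = 1.741 rad/s².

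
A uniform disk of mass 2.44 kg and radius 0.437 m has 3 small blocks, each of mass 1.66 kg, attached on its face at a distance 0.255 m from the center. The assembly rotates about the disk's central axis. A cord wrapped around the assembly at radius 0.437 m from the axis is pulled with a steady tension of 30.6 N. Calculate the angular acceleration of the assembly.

α ≈ 24.0 rad/s²

I_disk = ½MR² = ½(2.44)(0.437)² = 0.2330 kg·m².
I_blocks = 3·m·r² = 3(1.66)(0.255)² = 0.3238 kg·m².
Total I = 0.5568 kg·m².
τ = F r = (30.6)(0.437) = 13.37 N·m.
α = τ/I = 13.37/0.5568 = 24.02 rad/s².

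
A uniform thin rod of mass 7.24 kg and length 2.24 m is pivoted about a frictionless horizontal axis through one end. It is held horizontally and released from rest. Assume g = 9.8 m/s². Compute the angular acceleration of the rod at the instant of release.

α ≈ 6.56 rad/s²

About the pivot, I = (1/3)ML² = (1/3)(7.24)(2.24)² = 12.11 kg·m².
The weight acts at the center, a distance L/2 = 1.120 m from the pivot; τ = Mg(L/2) = 79.47 N·m.
α = τ/I = 79.47/12.11 = 6.563 rad/s².
(Equivalently α = (3g/(2L)) = 6.563 rad/s².)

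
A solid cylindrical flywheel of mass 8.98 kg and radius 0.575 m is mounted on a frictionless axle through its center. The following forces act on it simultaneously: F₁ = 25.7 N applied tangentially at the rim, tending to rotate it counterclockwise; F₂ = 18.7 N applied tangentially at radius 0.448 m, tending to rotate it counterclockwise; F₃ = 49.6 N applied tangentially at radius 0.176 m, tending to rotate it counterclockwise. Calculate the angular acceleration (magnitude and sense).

α ≈ 21.5 rad/s², counterclockwise

I = ½MR² = (1/2)(8.98)(0.575)² = 1.485 kg·m².
Taking counterclockwise as positive: τ₁ = +(25.7)(0.575) = +14.78 N·m; τ₂ = +(18.7)(0.448) = +8.378 N·m; τ₃ = +(49.6)(0.176) = +8.730 N·m.
Net torque τ = 31.88 N·m.
α = τ/I = 31.88/1.485 = 21.48 rad/s².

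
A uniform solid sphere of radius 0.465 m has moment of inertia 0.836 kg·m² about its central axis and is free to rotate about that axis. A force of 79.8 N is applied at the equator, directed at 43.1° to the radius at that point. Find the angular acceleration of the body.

α ≈ 30.3 rad/s²

Only the tangential component produces torque: τ = F R sinθ = (79.8)(0.465) sin 43.1° = 25.35 N·m.
Newton's second law for rotation, τ = Iα, gives α = τ/I = 25.35/0.8360 = 30.33 rad/s².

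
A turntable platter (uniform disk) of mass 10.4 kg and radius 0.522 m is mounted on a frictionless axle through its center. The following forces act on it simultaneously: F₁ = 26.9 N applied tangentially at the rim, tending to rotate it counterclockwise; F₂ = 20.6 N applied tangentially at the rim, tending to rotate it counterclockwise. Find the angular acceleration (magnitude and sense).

α ≈ 17.5 rad/s², counterclockwise

I = ½MR² = (1/2)(10.4)(0.522)² = 1.417 kg·m².
Taking counterclockwise as positive: τ₁ = +(26.9)(0.522) = +14.04 N·m; τ₂ = +(20.6)(0.522) = +10.75 N·m.
Net torque τ = 24.80 N·m.
α = τ/I = 24.80/1.417 = 17.50 rad/s².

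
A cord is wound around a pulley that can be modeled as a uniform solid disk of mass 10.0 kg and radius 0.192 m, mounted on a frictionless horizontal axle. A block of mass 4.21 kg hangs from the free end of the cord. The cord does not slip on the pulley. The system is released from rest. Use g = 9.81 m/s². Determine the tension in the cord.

T ≈ 22.4 N

I = ½MR² = (1/2)(10.0)(0.192)² = 0.1843 kg·m².
Block: mg − T = ma. Pulley: TR = Iα. No-slip: a = αR, so T = (I/R²)a = 5.000·a.
Then mg = (m + 5.000)a, so a = (4.21)(9.81)/(4.21 + 5.000) = 4.484 m/s².
T = 5.000·a = 22.42 N.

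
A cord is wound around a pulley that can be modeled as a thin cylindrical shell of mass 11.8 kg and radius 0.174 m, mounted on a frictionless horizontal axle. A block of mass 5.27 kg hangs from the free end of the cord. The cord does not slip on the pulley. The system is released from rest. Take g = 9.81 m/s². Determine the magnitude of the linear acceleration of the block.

a ≈ 3.03 m/s²

I = MR² = (11.8)(0.174)² = 0.3573 kg·m².
Block: mg − T = ma. Pulley: TR = Iα. No-slip: a = αR, so T = (I/R²)a = 11.80·a.
Then mg = (m + 11.80)a, so a = (5.27)(9.81)/(5.27 + 11.80) = 3.029 m/s².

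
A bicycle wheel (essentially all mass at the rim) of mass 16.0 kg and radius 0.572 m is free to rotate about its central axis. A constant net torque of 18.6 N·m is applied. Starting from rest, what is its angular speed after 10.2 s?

ω ≈ 36.2 rad/s

I = MR² = (16.0)(0.572)² = 5.235 kg·m².
α = τ/I = 18.6/5.235 = 3.553 rad/s².
ω = ω₀ + αt = 0 + (3.553)(10.2) = 36.24 rad/s.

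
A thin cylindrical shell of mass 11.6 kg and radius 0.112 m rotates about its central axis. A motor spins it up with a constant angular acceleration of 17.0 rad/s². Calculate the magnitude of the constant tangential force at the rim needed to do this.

F ≈ 22.1 N

I = MR² = (11.6)(0.112)² = 0.1455 kg·m².
The required torque is τ = Iα = (0.1455)(17.00) = 2.474 N·m.
A tangential force at the rim gives τ = FR, so F = τ/R = 2.474/0.112 = 22.09 N.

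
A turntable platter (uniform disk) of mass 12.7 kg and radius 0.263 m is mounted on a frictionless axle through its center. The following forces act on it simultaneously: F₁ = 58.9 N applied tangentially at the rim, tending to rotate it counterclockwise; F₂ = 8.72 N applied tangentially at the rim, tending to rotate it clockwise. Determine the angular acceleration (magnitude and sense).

α ≈ 30.0 rad/s², counterclockwise

I = ½MR² = (1/2)(12.7)(0.263)² = 0.4392 kg·m².
Taking counterclockwise as positive: τ₁ = +(58.9)(0.263) = +15.49 N·m; τ₂ = −(8.72)(0.263) = −2.293 N·m.
Net torque τ = 13.20 N·m.
α = τ/I = 13.20/0.4392 = 30.05 rad/s².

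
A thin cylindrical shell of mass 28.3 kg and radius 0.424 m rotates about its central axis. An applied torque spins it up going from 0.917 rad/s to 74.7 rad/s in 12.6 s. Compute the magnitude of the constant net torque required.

I = MR² = (28.3)(0.424)² = 5.088 kg·m².
α = Δω/Δt = (74.7 − 0.917)/12.6 = 5.856 rad/s².
τ = Iα = (5.088)(5.856) = 29.79 N·m.

τ ≈ 29.8 N·m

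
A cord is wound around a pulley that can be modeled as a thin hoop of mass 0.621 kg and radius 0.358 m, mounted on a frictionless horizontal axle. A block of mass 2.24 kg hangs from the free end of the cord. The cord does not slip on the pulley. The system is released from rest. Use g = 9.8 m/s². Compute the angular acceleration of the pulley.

I = MR² = (0.621)(0.358)² = 0.07959 kg·m².
Block: mg − T = ma. Pulley: TR = Iα. No-slip: a = αR, so T = (I/R²)a = 0.6210·a.
Then mg = (m + 0.6210)a, so a = (2.24)(9.8)/(2.24 + 0.6210) = 7.673 m/s².
α = a/R = 7.673/0.358 = 21.43 rad/s².

α ≈ 21.4 rad/s²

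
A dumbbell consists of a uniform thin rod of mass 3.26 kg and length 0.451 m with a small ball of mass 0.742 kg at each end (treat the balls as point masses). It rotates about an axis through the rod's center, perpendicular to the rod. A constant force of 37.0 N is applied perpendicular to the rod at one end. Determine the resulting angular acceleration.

α ≈ 63.8 rad/s²

I_rod = (1/12)ML² = (1/12)(3.26)(0.451)² = 0.05526 kg·m².
I_balls = 2·m·(L/2)² = 2(0.742)(0.2255)² = 0.07546 kg·m².
Total I = 0.1307 kg·m².
τ = F·(L/2) = (37.0)(0.226) = 8.344 N·m.
α = τ/I = 8.344/0.1307 = 63.83 rad/s².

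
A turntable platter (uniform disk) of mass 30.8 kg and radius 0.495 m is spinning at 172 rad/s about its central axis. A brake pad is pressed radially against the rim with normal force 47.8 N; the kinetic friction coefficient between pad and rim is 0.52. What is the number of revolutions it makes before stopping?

≈ 722 revolutions

I = ½MR² = (1/2)(30.8)(0.495)² = 3.773 kg·m².
Friction force f = μN = (0.52)(47.8) = 24.86 N at the rim; torque magnitude τ = fR = 12.30 N·m, opposing ω.
|α| = τ/I = 12.30/3.773 = 3.261 rad/s² (deceleration).
ω² = ω₀² − 2|α|θ with ω = 0 ⇒ θ = ω₀²/(2|α|) = 4537 rad = 722.0 rev.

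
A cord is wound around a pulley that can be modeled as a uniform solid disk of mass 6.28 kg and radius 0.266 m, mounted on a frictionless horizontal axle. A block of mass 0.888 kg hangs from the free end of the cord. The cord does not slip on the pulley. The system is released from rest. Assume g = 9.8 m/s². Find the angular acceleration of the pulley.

α ≈ 8.12 rad/s²

I = ½MR² = (1/2)(6.28)(0.266)² = 0.2222 kg·m².
Block: mg − T = ma. Pulley: TR = Iα. No-slip: a = αR, so T = (I/R²)a = 3.140·a.
Then mg = (m + 3.140)a, so a = (0.888)(9.8)/(0.888 + 3.140) = 2.160 m/s².
α = a/R = 2.160/0.266 = 8.122 rad/s².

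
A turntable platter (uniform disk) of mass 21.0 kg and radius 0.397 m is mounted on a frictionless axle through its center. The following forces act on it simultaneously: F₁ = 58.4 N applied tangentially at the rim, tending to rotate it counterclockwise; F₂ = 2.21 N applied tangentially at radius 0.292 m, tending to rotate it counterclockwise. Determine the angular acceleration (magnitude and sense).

α ≈ 14.4 rad/s², counterclockwise

I = ½MR² = (1/2)(21.0)(0.397)² = 1.655 kg·m².
Taking counterclockwise as positive: τ₁ = +(58.4)(0.397) = +23.18 N·m; τ₂ = +(2.21)(0.292) = +0.6453 N·m.
Net torque τ = 23.83 N·m.
α = τ/I = 23.83/1.655 = 14.40 rad/s².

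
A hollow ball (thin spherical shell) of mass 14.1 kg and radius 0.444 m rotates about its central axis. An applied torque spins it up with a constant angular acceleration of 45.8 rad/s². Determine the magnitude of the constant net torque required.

I = (2/3)MR² = (2/3)(14.1)(0.444)² = 1.853 kg·m².
τ = Iα = (1.853)(45.80) = 84.87 N·m.

τ ≈ 84.9 N·m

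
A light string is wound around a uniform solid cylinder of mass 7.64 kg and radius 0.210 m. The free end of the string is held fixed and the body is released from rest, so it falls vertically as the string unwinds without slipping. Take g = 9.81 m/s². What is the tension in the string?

Translation: Mg − T = Ma. Rotation about the center: TR = Iα with I = ½MR².
With a = αR: T = (I/R²)a = (1/2)M a, so Mg = (1 + 0.5000)Ma.
a = g/(1 + 0.5000) = 9.81/1.500 = 6.540 m/s².
T = 0.5000·M·a = (0.5000)(7.64)(6.540) = 24.98 N.

T ≈ 25.0 N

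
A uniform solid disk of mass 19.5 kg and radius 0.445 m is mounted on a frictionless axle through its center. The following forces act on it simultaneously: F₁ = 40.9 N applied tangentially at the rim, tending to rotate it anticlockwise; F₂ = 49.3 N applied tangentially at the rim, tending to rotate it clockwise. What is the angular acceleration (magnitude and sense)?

I = ½MR² = (1/2)(19.5)(0.445)² = 1.931 kg·m².
Taking anticlockwise as positive: τ₁ = +(40.9)(0.445) = +18.20 N·m; τ₂ = −(49.3)(0.445) = −21.94 N·m.
Net torque τ = -3.738 N·m.
α = τ/I = -3.738/1.931 = -1.936 rad/s².

α ≈ 1.94 rad/s², clockwise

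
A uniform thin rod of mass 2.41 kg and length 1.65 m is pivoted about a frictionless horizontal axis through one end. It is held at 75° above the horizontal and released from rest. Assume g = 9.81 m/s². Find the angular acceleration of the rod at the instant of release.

About the pivot, I = (1/3)ML² = (1/3)(2.41)(1.65)² = 2.187 kg·m².
The weight acts at the center, a distance L/2 = 0.8250 m from the pivot; τ = Mg(L/2) cos 75° = 5.048 N·m.
α = τ/I = 5.048/2.187 = 2.308 rad/s².

α ≈ 2.31 rad/s²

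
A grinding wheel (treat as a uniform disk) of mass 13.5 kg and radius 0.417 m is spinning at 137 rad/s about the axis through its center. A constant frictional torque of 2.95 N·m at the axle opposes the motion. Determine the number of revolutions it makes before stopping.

≈ 594 revolutions

I = ½MR² = (1/2)(13.5)(0.417)² = 1.174 kg·m².
The net torque has magnitude 2.95 N·m, opposing ω.
|α| = τ/I = 2.950/1.174 = 2.513 rad/s² (deceleration).
ω² = ω₀² − 2|α|θ with ω = 0 ⇒ θ = ω₀²/(2|α|) = 3734 rad = 594.3 rev.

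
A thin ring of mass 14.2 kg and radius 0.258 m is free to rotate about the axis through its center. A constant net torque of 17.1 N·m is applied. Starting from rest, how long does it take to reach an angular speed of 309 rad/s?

I = MR² = (14.2)(0.258)² = 0.9452 kg·m².
α = τ/I = 17.1/0.9452 = 18.09 rad/s².
ω = αt ⇒ t = ω/α = 309/18.09 = 17.08 s.

t ≈ 17.1 s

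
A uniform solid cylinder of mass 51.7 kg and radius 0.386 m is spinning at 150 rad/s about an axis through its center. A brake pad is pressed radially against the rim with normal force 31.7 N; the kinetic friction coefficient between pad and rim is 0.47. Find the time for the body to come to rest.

I = ½MR² = (1/2)(51.7)(0.386)² = 3.852 kg·m².
Friction force f = μN = (0.47)(31.7) = 14.90 N at the rim; torque magnitude τ = fR = 5.751 N·m, opposing ω.
|α| = τ/I = 5.751/3.852 = 1.493 rad/s² (deceleration).
0 = ω₀ − |α|t ⇒ t = ω₀/|α| = 150/1.493 = 100.5 s.

t ≈ 100 s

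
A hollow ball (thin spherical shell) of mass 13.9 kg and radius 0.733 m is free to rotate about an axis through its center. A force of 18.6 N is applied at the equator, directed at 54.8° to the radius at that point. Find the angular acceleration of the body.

α ≈ 2.24 rad/s²

I = (2/3)MR² = (2/3)(13.9)(0.733)² = 4.979 kg·m².
Only the tangential component produces torque: τ = F R sinθ = (18.6)(0.733) sin 54.8° = 11.14 N·m.
Newton's second law for rotation, τ = Iα, gives α = τ/I = 11.14/4.979 = 2.238 rad/s².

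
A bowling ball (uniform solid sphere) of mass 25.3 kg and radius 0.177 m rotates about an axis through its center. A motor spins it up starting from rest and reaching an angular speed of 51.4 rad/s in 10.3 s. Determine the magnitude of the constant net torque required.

τ ≈ 1.58 N·m

I = (2/5)MR² = (2/5)(25.3)(0.177)² = 0.3170 kg·m².
α = Δω/Δt = (51.4 − 0)/10.3 = 4.990 rad/s².
τ = Iα = (0.3170)(4.990) = 1.582 N·m.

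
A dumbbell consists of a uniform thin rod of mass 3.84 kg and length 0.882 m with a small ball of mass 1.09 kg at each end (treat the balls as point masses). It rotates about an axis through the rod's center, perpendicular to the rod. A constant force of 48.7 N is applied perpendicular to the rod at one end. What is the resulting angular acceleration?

α ≈ 31.9 rad/s²

I_rod = (1/12)ML² = (1/12)(3.84)(0.882)² = 0.2489 kg·m².
I_balls = 2·m·(L/2)² = 2(1.09)(0.4410)² = 0.4240 kg·m².
Total I = 0.6729 kg·m².
τ = F·(L/2) = (48.7)(0.441) = 21.48 N·m.
α = τ/I = 21.48/0.6729 = 31.92 rad/s².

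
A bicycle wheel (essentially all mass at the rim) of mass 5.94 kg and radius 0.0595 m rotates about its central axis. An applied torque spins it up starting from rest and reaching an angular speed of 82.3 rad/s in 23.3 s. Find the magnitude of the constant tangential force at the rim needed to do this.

F ≈ 1.25 N

I = MR² = (5.94)(0.0595)² = 0.02103 kg·m².
α = Δω/Δt = (82.3 − 0)/23.3 = 3.532 rad/s².
The required torque is τ = Iα = (0.02103)(3.532) = 0.07428 N·m.
A tangential force at the rim gives τ = FR, so F = τ/R = 0.07428/0.0595 = 1.248 N.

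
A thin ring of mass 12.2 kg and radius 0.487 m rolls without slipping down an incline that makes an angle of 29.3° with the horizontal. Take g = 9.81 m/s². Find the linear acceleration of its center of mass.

a ≈ 2.40 m/s²

Translation along the incline: Mg sinθ − f = Ma.
Rotation about the center: fR = Iα with I = MR². No-slip gives a = αR, so f = (I/R²)a = M a.
Substituting: Mg sinθ = (1 + 1.000)Ma, so a = g sinθ/(1 + 1.000) = (9.81) sin 29.3° / 2.000 = 2.400 m/s².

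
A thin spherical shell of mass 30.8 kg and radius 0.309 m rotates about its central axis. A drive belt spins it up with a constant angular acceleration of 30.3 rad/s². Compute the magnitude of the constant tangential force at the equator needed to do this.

I = (2/3)MR² = (2/3)(30.8)(0.309)² = 1.961 kg·m².
The required torque is τ = Iα = (1.961)(30.30) = 59.40 N·m.
A tangential force at the equator gives τ = FR, so F = τ/R = 59.40/0.309 = 192.2 N.

F ≈ 192 N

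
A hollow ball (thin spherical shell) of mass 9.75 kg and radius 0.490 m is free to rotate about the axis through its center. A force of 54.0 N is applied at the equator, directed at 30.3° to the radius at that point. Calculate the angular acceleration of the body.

I = (2/3)MR² = (2/3)(9.75)(0.490)² = 1.561 kg·m².
Only the tangential component produces torque: τ = F R sinθ = (54.0)(0.490) sin 30.3° = 13.35 N·m.
Newton's second law for rotation, τ = Iα, gives α = τ/I = 13.35/1.561 = 8.554 rad/s².

α ≈ 8.55 rad/s²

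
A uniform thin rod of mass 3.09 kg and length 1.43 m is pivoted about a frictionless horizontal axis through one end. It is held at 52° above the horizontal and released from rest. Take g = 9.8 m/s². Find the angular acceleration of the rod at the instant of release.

About the pivot, I = (1/3)ML² = (1/3)(3.09)(1.43)² = 2.106 kg·m².
The weight acts at the center, a distance L/2 = 0.7150 m from the pivot; τ = Mg(L/2) cos 52° = 13.33 N·m.
α = τ/I = 13.33/2.106 = 6.329 rad/s².

α ≈ 6.33 rad/s²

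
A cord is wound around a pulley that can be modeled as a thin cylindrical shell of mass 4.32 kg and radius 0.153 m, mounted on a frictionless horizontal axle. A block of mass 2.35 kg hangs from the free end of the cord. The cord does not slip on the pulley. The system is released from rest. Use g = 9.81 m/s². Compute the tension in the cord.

T ≈ 14.9 N

I = MR² = (4.32)(0.153)² = 0.1011 kg·m².
Block: mg − T = ma. Pulley: TR = Iα. No-slip: a = αR, so T = (I/R²)a = 4.320·a.
Then mg = (m + 4.320)a, so a = (2.35)(9.81)/(2.35 + 4.320) = 3.456 m/s².
T = 4.320·a = 14.93 N.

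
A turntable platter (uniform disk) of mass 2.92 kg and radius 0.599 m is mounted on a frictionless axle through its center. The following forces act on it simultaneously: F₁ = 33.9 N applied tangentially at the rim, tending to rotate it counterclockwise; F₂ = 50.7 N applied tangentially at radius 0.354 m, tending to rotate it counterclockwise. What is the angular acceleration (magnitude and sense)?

I = ½MR² = (1/2)(2.92)(0.599)² = 0.5238 kg·m².
Taking counterclockwise as positive: τ₁ = +(33.9)(0.599) = +20.31 N·m; τ₂ = +(50.7)(0.354) = +17.95 N·m.
Net torque τ = 38.25 N·m.
α = τ/I = 38.25/0.5238 = 73.02 rad/s².

α ≈ 73.0 rad/s², counterclockwise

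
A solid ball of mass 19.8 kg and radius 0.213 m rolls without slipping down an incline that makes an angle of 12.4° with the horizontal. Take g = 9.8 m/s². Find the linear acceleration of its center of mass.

a ≈ 1.50 m/s²

Translation along the incline: Mg sinθ − f = Ma.
Rotation about the center: fR = Iα with I = (2/5)MR². No-slip gives a = αR, so f = (I/R²)a = (2/5)M a.
Substituting: Mg sinθ = (1 + 0.4000)Ma, so a = g sinθ/(1 + 0.4000) = (9.8) sin 12.4° / 1.400 = 1.503 m/s².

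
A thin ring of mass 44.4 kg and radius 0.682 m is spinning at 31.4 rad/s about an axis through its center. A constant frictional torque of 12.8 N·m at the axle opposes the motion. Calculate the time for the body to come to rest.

I = MR² = (44.4)(0.682)² = 20.65 kg·m².
The net torque has magnitude 12.8 N·m, opposing ω.
|α| = τ/I = 12.80/20.65 = 0.6198 rad/s² (deceleration).
0 = ω₀ − |α|t ⇒ t = ω₀/|α| = 31.4/0.6198 = 50.66 s.

t ≈ 50.7 s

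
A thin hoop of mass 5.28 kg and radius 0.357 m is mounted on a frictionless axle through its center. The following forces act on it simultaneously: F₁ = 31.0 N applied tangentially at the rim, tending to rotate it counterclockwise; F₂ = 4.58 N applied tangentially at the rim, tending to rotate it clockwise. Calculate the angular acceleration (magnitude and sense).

I = MR² = (5.28)(0.357)² = 0.6729 kg·m².
Taking counterclockwise as positive: τ₁ = +(31.0)(0.357) = +11.07 N·m; τ₂ = −(4.58)(0.357) = −1.635 N·m.
Net torque τ = 9.432 N·m.
α = τ/I = 9.432/0.6729 = 14.02 rad/s².

α ≈ 14.0 rad/s², counterclockwise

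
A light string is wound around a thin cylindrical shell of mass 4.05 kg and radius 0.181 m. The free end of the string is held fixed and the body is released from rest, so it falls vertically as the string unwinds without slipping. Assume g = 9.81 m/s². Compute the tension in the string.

Translation: Mg − T = Ma. Rotation about the center: TR = Iα with I = MR².
With a = αR: T = (I/R²)a = M a, so Mg = (1 + 1.000)Ma.
a = g/(1 + 1.000) = 9.81/2.000 = 4.905 m/s².
T = 1.000·M·a = (1.000)(4.05)(4.905) = 19.87 N.

T ≈ 19.9 N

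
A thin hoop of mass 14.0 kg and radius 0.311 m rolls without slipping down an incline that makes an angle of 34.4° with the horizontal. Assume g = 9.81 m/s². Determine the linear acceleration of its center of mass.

Translation along the incline: Mg sinθ − f = Ma.
Rotation about the center: fR = Iα with I = MR². No-slip gives a = αR, so f = (I/R²)a = M a.
Substituting: Mg sinθ = (1 + 1.000)Ma, so a = g sinθ/(1 + 1.000) = (9.81) sin 34.4° / 2.000 = 2.771 m/s².

a ≈ 2.77 m/s²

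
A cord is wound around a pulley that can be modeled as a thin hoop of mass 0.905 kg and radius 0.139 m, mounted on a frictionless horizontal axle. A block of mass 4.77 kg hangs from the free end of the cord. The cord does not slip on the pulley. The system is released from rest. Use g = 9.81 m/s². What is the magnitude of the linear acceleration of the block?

I = MR² = (0.905)(0.139)² = 0.01749 kg·m².
Block: mg − T = ma. Pulley: TR = Iα. No-slip: a = αR, so T = (I/R²)a = 0.9050·a.
Then mg = (m + 0.9050)a, so a = (4.77)(9.81)/(4.77 + 0.9050) = 8.246 m/s².

a ≈ 8.25 m/s²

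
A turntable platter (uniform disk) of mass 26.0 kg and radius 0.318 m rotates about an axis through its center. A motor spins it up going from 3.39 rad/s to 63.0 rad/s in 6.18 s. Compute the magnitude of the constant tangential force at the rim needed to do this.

F ≈ 39.9 N

I = ½MR² = (1/2)(26.0)(0.318)² = 1.315 kg·m².
α = Δω/Δt = (63.0 − 3.39)/6.18 = 9.646 rad/s².
The required torque is τ = Iα = (1.315)(9.646) = 12.68 N·m.
A tangential force at the rim gives τ = FR, so F = τ/R = 12.68/0.318 = 39.88 N.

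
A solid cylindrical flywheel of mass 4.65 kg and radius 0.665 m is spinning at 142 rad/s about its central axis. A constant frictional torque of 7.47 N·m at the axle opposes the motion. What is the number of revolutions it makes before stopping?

I = ½MR² = (1/2)(4.65)(0.665)² = 1.028 kg·m².
The net torque has magnitude 7.47 N·m, opposing ω.
|α| = τ/I = 7.470/1.028 = 7.265 rad/s² (deceleration).
ω² = ω₀² − 2|α|θ with ω = 0 ⇒ θ = ω₀²/(2|α|) = 1388 rad = 220.9 rev.

≈ 221 revolutions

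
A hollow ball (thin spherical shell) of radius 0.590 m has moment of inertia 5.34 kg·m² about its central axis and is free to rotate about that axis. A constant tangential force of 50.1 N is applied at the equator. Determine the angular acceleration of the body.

τ = F R = (50.1)(0.590) = 29.56 N·m.
From τ = Iα: α = 29.56/5.340 = 5.535 rad/s².

α ≈ 5.54 rad/s²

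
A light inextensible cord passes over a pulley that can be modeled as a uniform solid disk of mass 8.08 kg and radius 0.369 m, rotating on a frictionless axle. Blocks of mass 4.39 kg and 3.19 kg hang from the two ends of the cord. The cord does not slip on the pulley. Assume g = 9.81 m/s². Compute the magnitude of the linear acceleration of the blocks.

I = ½MR² = (1/2)(8.08)(0.369)² = 0.5501 kg·m².
Heavier block: m₁g − T₁ = m₁a. Lighter block: T₂ − m₂g = m₂a.
Pulley: (T₁ − T₂)R = Iα = I(a/R), so T₁ − T₂ = (I/R²)a = (1/2)M_p a = 4.040·a.
Adding the three: (m₁ − m₂)g = (m₁ + m₂ + 4.040)a, so a = (4.39 − 3.19)(9.81)/(4.39 + 3.19 + 4.040) = 1.013 m/s².

a ≈ 1.01 m/s²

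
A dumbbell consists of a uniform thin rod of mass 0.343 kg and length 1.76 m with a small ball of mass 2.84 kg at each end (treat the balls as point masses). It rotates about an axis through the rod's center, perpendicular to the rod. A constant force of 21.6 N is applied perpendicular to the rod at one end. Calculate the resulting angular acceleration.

I_rod = (1/12)ML² = (1/12)(0.343)(1.76)² = 0.08854 kg·m².
I_balls = 2·m·(L/2)² = 2(2.84)(0.8800)² = 4.399 kg·m².
Total I = 4.487 kg·m².
τ = F·(L/2) = (21.6)(0.880) = 19.01 N·m.
α = τ/I = 19.01/4.487 = 4.236 rad/s².

α ≈ 4.24 rad/s²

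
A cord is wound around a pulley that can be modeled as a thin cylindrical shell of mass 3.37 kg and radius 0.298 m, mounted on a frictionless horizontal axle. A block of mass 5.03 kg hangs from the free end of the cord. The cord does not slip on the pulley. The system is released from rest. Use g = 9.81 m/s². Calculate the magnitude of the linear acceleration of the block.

I = MR² = (3.37)(0.298)² = 0.2993 kg·m².
Block: mg − T = ma. Pulley: TR = Iα. No-slip: a = αR, so T = (I/R²)a = 3.370·a.
Then mg = (m + 3.370)a, so a = (5.03)(9.81)/(5.03 + 3.370) = 5.874 m/s².

a ≈ 5.87 m/s²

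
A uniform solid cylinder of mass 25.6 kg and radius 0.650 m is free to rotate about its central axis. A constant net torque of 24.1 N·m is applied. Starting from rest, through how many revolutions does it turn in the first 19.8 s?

≈ 139 revolutions

I = ½MR² = (1/2)(25.6)(0.650)² = 5.408 kg·m².
α = τ/I = 24.1/5.408 = 4.456 rad/s².
θ = ½αt² = ½(4.456)(19.8)² = 873.5 rad.
Revolutions = θ/(2π) = 139.0.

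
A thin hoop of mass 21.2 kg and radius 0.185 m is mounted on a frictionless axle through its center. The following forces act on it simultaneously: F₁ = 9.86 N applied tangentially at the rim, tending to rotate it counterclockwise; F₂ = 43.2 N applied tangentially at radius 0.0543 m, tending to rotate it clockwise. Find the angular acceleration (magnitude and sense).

I = MR² = (21.2)(0.185)² = 0.7256 kg·m².
Taking counterclockwise as positive: τ₁ = +(9.86)(0.185) = +1.824 N·m; τ₂ = −(43.2)(0.0543) = −2.346 N·m.
Net torque τ = -0.5217 N·m.
α = τ/I = -0.5217/0.7256 = -0.7190 rad/s².

α ≈ 0.719 rad/s², clockwise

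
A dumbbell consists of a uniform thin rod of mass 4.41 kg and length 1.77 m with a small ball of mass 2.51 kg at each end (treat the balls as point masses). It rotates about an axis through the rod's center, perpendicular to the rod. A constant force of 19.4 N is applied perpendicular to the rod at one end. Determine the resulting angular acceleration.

I_rod = (1/12)ML² = (1/12)(4.41)(1.77)² = 1.151 kg·m².
I_balls = 2·m·(L/2)² = 2(2.51)(0.8850)² = 3.932 kg·m².
Total I = 5.083 kg·m².
τ = F·(L/2) = (19.4)(0.885) = 17.17 N·m.
α = τ/I = 17.17/5.083 = 3.378 rad/s².

α ≈ 3.38 rad/s²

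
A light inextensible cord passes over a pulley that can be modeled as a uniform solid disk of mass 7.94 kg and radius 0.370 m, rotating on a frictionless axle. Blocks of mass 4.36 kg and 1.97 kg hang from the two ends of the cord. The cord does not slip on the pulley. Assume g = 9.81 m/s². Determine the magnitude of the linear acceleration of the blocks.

a ≈ 2.28 m/s²

I = ½MR² = (1/2)(7.94)(0.370)² = 0.5435 kg·m².
Heavier block: m₁g − T₁ = m₁a. Lighter block: T₂ − m₂g = m₂a.
Pulley: (T₁ − T₂)R = Iα = I(a/R), so T₁ − T₂ = (I/R²)a = (1/2)M_p a = 3.970·a.
Adding the three: (m₁ − m₂)g = (m₁ + m₂ + 3.970)a, so a = (4.36 − 1.97)(9.81)/(4.36 + 1.97 + 3.970) = 2.276 m/s².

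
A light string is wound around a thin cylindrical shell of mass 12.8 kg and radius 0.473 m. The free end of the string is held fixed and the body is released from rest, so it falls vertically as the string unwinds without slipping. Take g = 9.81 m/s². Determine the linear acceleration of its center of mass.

a ≈ 4.91 m/s²

Translation: Mg − T = Ma. Rotation about the center: TR = Iα with I = MR².
With a = αR: T = (I/R²)a = M a, so Mg = (1 + 1.000)Ma.
a = g/(1 + 1.000) = 9.81/2.000 = 4.905 m/s².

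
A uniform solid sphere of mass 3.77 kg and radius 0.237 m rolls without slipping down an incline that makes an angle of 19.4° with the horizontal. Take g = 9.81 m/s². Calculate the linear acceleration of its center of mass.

a ≈ 2.33 m/s²

Translation along the incline: Mg sinθ − f = Ma.
Rotation about the center: fR = Iα with I = (2/5)MR². No-slip gives a = αR, so f = (I/R²)a = (2/5)M a.
Substituting: Mg sinθ = (1 + 0.4000)Ma, so a = g sinθ/(1 + 0.4000) = (9.81) sin 19.4° / 1.400 = 2.328 m/s².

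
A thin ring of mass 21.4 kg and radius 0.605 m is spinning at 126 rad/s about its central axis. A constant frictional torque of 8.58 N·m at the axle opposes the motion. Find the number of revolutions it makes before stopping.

≈ 1150 revolutions

I = MR² = (21.4)(0.605)² = 7.833 kg·m².
The net torque has magnitude 8.58 N·m, opposing ω.
|α| = τ/I = 8.580/7.833 = 1.095 rad/s² (deceleration).
ω² = ω₀² − 2|α|θ with ω = 0 ⇒ θ = ω₀²/(2|α|) = 7247 rad = 1153 rev.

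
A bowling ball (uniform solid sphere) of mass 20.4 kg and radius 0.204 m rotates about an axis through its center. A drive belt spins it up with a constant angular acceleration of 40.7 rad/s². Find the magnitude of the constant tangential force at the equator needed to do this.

F ≈ 67.8 N

I = (2/5)MR² = (2/5)(20.4)(0.204)² = 0.3396 kg·m².
The required torque is τ = Iα = (0.3396)(40.70) = 13.82 N·m.
A tangential force at the equator gives τ = FR, so F = τ/R = 13.82/0.204 = 67.75 N.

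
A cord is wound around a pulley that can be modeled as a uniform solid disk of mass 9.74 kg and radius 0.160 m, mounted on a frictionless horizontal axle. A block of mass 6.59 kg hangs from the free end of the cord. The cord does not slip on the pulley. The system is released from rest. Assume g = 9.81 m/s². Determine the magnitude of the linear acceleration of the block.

I = ½MR² = (1/2)(9.74)(0.160)² = 0.1247 kg·m².
Block: mg − T = ma. Pulley: TR = Iα. No-slip: a = αR, so T = (I/R²)a = 4.870·a.
Then mg = (m + 4.870)a, so a = (6.59)(9.81)/(6.59 + 4.870) = 5.641 m/s².

a ≈ 5.64 m/s²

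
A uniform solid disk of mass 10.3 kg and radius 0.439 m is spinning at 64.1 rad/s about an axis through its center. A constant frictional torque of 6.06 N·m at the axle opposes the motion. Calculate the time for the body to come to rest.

t ≈ 10.5 s

I = ½MR² = (1/2)(10.3)(0.439)² = 0.9925 kg·m².
The net torque has magnitude 6.06 N·m, opposing ω.
|α| = τ/I = 6.060/0.9925 = 6.106 rad/s² (deceleration).
0 = ω₀ − |α|t ⇒ t = ω₀/|α| = 64.1/6.106 = 10.50 s.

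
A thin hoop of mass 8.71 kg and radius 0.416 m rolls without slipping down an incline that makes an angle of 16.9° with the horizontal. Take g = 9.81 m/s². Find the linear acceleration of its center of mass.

a ≈ 1.43 m/s²

Translation along the incline: Mg sinθ − f = Ma.
Rotation about the center: fR = Iα with I = MR². No-slip gives a = αR, so f = (I/R²)a = M a.
Substituting: Mg sinθ = (1 + 1.000)Ma, so a = g sinθ/(1 + 1.000) = (9.81) sin 16.9° / 2.000 = 1.426 m/s².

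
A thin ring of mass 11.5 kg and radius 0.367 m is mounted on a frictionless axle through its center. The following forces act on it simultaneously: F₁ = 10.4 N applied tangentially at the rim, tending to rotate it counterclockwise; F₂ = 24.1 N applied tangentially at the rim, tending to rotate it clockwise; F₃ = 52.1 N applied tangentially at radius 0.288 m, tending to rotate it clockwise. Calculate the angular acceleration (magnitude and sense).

α ≈ 12.9 rad/s², clockwise

I = MR² = (11.5)(0.367)² = 1.549 kg·m².
Taking counterclockwise as positive: τ₁ = +(10.4)(0.367) = +3.817 N·m; τ₂ = −(24.1)(0.367) = −8.845 N·m; τ₃ = −(52.1)(0.288) = −15.00 N·m.
Net torque τ = -20.03 N·m.
α = τ/I = -20.03/1.549 = -12.93 rad/s².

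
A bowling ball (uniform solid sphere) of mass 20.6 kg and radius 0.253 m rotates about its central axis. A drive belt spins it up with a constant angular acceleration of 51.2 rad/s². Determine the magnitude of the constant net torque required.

τ ≈ 27.0 N·m

I = (2/5)MR² = (2/5)(20.6)(0.253)² = 0.5274 kg·m².
τ = Iα = (0.5274)(51.20) = 27.00 N·m.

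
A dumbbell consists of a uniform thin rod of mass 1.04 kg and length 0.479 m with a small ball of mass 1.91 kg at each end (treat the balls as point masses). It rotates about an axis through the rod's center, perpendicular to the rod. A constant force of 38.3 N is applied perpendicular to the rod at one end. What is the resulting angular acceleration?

α ≈ 38.4 rad/s²

I_rod = (1/12)ML² = (1/12)(1.04)(0.479)² = 0.01988 kg·m².
I_balls = 2·m·(L/2)² = 2(1.91)(0.2395)² = 0.2191 kg·m².
Total I = 0.2390 kg·m².
τ = F·(L/2) = (38.3)(0.239) = 9.173 N·m.
α = τ/I = 9.173/0.2390 = 38.38 rad/s².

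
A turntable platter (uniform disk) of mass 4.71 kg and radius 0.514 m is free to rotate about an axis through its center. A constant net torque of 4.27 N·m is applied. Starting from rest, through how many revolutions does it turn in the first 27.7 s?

I = ½MR² = (1/2)(4.71)(0.514)² = 0.6222 kg·m².
α = τ/I = 4.27/0.6222 = 6.863 rad/s².
θ = ½αt² = ½(6.863)(27.7)² = 2633 rad.
Revolutions = θ/(2π) = 419.0.

≈ 419 revolutions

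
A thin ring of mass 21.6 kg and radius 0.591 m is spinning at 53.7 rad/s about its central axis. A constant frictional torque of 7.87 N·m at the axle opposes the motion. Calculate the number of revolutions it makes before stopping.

I = MR² = (21.6)(0.591)² = 7.544 kg·m².
The net torque has magnitude 7.87 N·m, opposing ω.
|α| = τ/I = 7.870/7.544 = 1.043 rad/s² (deceleration).
ω² = ω₀² − 2|α|θ with ω = 0 ⇒ θ = ω₀²/(2|α|) = 1382 rad = 220.0 rev.

≈ 220 revolutions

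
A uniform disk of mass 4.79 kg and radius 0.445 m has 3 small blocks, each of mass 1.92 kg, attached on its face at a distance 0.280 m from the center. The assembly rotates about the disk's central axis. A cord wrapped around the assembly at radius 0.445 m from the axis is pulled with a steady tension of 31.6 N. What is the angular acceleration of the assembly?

α ≈ 15.2 rad/s²

I_disk = ½MR² = ½(4.79)(0.445)² = 0.4743 kg·m².
I_blocks = 3·m·r² = 3(1.92)(0.280)² = 0.4516 kg·m².
Total I = 0.9259 kg·m².
τ = F r = (31.6)(0.445) = 14.06 N·m.
α = τ/I = 14.06/0.9259 = 15.19 rad/s².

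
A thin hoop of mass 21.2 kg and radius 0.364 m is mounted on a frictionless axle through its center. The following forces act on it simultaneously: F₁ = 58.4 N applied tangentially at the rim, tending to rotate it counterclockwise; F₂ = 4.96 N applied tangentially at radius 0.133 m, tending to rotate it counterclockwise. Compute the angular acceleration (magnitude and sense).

α ≈ 7.80 rad/s², counterclockwise

I = MR² = (21.2)(0.364)² = 2.809 kg·m².
Taking counterclockwise as positive: τ₁ = +(58.4)(0.364) = +21.26 N·m; τ₂ = +(4.96)(0.133) = +0.6597 N·m.
Net torque τ = 21.92 N·m.
α = τ/I = 21.92/2.809 = 7.803 rad/s².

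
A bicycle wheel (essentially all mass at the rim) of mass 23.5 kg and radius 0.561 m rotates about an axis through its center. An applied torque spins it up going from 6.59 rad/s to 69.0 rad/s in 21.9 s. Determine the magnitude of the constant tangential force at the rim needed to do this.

I = MR² = (23.5)(0.561)² = 7.396 kg·m².
α = Δω/Δt = (69.0 − 6.59)/21.9 = 2.850 rad/s².
The required torque is τ = Iα = (7.396)(2.850) = 21.08 N·m.
A tangential force at the rim gives τ = FR, so F = τ/R = 21.08/0.561 = 37.57 N.

F ≈ 37.6 N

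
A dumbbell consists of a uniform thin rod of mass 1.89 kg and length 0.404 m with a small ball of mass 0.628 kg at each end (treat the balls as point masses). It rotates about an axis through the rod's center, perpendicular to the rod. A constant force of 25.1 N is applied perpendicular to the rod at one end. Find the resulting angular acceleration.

α ≈ 65.9 rad/s²

I_rod = (1/12)ML² = (1/12)(1.89)(0.404)² = 0.02571 kg·m².
I_balls = 2·m·(L/2)² = 2(0.628)(0.2020)² = 0.05125 kg·m².
Total I = 0.07696 kg·m².
τ = F·(L/2) = (25.1)(0.202) = 5.070 N·m.
α = τ/I = 5.070/0.07696 = 65.88 rad/s².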